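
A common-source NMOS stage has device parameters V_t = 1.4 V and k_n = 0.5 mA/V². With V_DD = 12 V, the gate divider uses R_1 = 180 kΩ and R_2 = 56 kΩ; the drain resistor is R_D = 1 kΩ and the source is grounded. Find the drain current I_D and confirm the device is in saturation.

V_G = V_DD·R_2/(R_1+R_2) = 12×56/236 = 2.85 V. With the source grounded, V_GS = V_G = 2.85 V.
Assume saturation: I_D = (k_n/2)(V_GS − V_t)² = (0.5/2)×(2.85 − 1.4)² = 0.25×1.45² = 0.524 mA.
V_DS = V_DD − I_D·R_D = 12 − 0.524×1 = 11.5 V.
Saturation requires V_DS ≥ V_GS − V_t = 1.45 V; 11.5 ≥ 1.45 ✓.

I_D ≈ 0.52 mA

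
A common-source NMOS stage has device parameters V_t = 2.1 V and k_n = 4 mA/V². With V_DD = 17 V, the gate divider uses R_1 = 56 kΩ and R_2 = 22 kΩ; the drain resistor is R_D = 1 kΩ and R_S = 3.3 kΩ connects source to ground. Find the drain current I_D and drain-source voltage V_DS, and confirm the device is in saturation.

V_G = V_DD·R_2/(R_1+R_2) = 17×22/78 = 4.79 V.
Assume saturation: I_D = (k_n/2)(V_GS − V_t)² with V_GS = V_G − I_D·R_S = 4.79 − 3.3·I_D.
Substituting gives 21.8·I_D² − 36.6·I_D + 14.5 = 0, with roots I_D = 0.645 or 1.03 mA.
The root I_D = 1.03 mA gives V_GS = 1.38 V ≤ V_t, so take I_D = 0.645 mA.
Then V_GS = 2.67 V and V_DS = V_DD − I_D(R_D+R_S) = 17 − 0.645×4.3 = 14.2 V.
Saturation requires V_DS ≥ V_GS − V_t = 0.568 V; 14.2 ≥ 0.568 ✓.

I_D ≈ 0.64 mA, V_DS ≈ 14 V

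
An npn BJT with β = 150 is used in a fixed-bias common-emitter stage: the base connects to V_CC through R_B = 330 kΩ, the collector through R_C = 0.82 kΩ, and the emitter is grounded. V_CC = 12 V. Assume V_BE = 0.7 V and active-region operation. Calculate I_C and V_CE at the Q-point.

Base loop: V_CC = I_B·R_B + V_BE, so I_B = (12 − 0.7)/330 kΩ = 0.0342 mA.
In the active region I_C = β·I_B = 150 × 0.0342 = 5.14 mA.
Collector loop: V_CE = V_CC − I_C·R_C = 12 − 5.14×0.82 = 7.79 V.
Since V_CE = 7.79 V > V_CE(sat) ≈ 0.2 V, the transistor is in the active region as assumed.

I_C ≈ 5.1 mA, V_CE ≈ 7.8 V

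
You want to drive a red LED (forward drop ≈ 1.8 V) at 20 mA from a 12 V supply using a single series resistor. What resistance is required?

R ≈ 0.51 kΩ

The resistor drops V_S − V_D = 12 − 1.8 = 10.2 V at 20 mA.
R = 10.2 V / 20 mA = 0.51 kΩ.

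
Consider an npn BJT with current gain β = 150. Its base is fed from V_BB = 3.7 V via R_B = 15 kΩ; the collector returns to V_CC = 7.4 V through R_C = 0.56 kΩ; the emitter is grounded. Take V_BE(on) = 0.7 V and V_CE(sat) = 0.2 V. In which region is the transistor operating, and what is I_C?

saturation; I_C ≈ 13 mA

Assume active: I_B = (3.7 − 0.7)/15 = 0.2 mA, giving I_C = β·I_B = 30 mA.
But then V_CE = 7.4 − 30×0.56 = -9.4 V < V_CE(sat) = 0.2 V — impossible in the active region.
So the transistor is saturated. With V_CE = 0.2 V, I_C = (V_CC − 0.2)/R_C = 7.2/0.56 = 12.9 mA.
Check: β·I_B = 30 mA > I_C = 12.9 mA, confirming saturation.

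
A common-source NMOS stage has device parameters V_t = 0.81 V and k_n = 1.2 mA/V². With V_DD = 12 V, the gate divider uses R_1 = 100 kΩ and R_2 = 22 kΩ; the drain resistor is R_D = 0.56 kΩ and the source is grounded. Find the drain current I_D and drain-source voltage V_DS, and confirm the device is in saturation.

I_D ≈ 1.1 mA, V_DS ≈ 11 V

V_G = V_DD·R_2/(R_1+R_2) = 12×22/122 = 2.16 V. With the source grounded, V_GS = V_G = 2.16 V.
Assume saturation: I_D = (k_n/2)(V_GS − V_t)² = (1.2/2)×(2.16 − 0.81)² = 0.6×1.35² = 1.1 mA.
V_DS = V_DD − I_D·R_D = 12 − 1.1×0.56 = 11.4 V.
Saturation requires V_DS ≥ V_GS − V_t = 1.35 V; 11.4 ≥ 1.35 ✓.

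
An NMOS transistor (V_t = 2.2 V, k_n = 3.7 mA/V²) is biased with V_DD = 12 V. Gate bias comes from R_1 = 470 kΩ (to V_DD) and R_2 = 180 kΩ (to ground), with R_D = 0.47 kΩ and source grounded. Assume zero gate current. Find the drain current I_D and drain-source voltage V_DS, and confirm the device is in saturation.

I_D ≈ 2.3 mA, V_DS ≈ 11 V

V_G = V_DD·R_2/(R_1+R_2) = 12×180/650 = 3.32 V. With the source grounded, V_GS = V_G = 3.32 V.
Assume saturation: I_D = (k_n/2)(V_GS − V_t)² = (3.7/2)×(3.32 − 2.2)² = 1.85×1.12² = 2.33 mA.
V_DS = V_DD − I_D·R_D = 12 − 2.33×0.47 = 10.9 V.
Saturation requires V_DS ≥ V_GS − V_t = 1.12 V; 10.9 ≥ 1.12 ✓.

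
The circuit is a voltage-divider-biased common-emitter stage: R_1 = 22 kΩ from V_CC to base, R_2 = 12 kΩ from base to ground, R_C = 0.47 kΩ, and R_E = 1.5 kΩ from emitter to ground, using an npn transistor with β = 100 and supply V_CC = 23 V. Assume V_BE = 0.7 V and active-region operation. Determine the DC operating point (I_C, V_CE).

I_C ≈ 4.7 mA, V_CE ≈ 14 V

Thevenize the base divider: V_Th = V_CC·R_2/(R_1+R_2) = 23×12/34 = 8.12 V, R_Th = R_1‖R_2 = 7.76 kΩ.
Base-emitter loop: V_Th = I_B·R_Th + V_BE + (β+1)I_B·R_E, so I_B = (8.12 − 0.7) / (7.76 + 101×1.5) = 0.0466 mA.
I_C = β·I_B = 100×0.0466 = 4.66 mA, and I_E = (β+1)I_B = 4.7 mA.
V_CE = V_CC − I_C·R_C − I_E·R_E = 23 − 4.66×0.47 − 4.7×1.5 = 13.8 V.
V_CE = 13.8 V > 0.2 V confirms active-region operation.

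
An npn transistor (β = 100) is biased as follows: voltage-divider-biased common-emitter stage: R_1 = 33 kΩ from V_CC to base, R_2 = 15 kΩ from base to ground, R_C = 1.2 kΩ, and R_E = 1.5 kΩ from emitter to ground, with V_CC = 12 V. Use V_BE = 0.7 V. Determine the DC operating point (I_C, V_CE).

I_C ≈ 1.9 mA, V_CE ≈ 6.9 V

Thevenize the base divider: V_Th = V_CC·R_2/(R_1+R_2) = 12×15/48 = 3.75 V, R_Th = R_1‖R_2 = 10.3 kΩ.
Base-emitter loop: V_Th = I_B·R_Th + V_BE + (β+1)I_B·R_E, so I_B = (3.75 − 0.7) / (10.3 + 101×1.5) = 0.0188 mA.
I_C = β·I_B = 100×0.0188 = 1.88 mA, and I_E = (β+1)I_B = 1.9 mA.
V_CE = V_CC − I_C·R_C − I_E·R_E = 12 − 1.88×1.2 − 1.9×1.5 = 6.88 V.
V_CE = 6.88 V > 0.2 V confirms active-region operation.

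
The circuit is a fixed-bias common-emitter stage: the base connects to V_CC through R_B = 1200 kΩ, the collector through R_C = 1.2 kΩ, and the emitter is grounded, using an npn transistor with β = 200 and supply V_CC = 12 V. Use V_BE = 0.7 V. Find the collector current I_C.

Base loop: V_CC = I_B·R_B + V_BE, so I_B = (12 − 0.7)/1200 kΩ = 0.00942 mA.
In the active region I_C = β·I_B = 200 × 0.00942 = 1.88 mA.
Collector loop: V_CE = V_CC − I_C·R_C = 12 − 1.88×1.2 = 9.74 V.
Since V_CE = 9.74 V > V_CE(sat) ≈ 0.2 V, the transistor is in the active region as assumed.

I_C ≈ 1.9 mA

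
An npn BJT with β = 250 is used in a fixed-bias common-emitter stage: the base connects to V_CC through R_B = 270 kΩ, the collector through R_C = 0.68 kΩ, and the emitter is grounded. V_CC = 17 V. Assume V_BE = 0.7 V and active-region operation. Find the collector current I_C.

I_C ≈ 15 mA

Base loop: V_CC = I_B·R_B + V_BE, so I_B = (17 − 0.7)/270 kΩ = 0.0604 mA.
In the active region I_C = β·I_B = 250 × 0.0604 = 15.1 mA.
Collector loop: V_CE = V_CC − I_C·R_C = 17 − 15.1×0.68 = 6.74 V.
Since V_CE = 6.74 V > V_CE(sat) ≈ 0.2 V, the transistor is in the active region as assumed.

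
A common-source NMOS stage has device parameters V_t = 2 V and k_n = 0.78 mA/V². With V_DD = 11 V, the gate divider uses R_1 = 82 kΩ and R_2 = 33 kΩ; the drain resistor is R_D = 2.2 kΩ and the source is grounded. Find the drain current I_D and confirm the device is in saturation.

V_G = V_DD·R_2/(R_1+R_2) = 11×33/115 = 3.16 V. With the source grounded, V_GS = V_G = 3.16 V.
Assume saturation: I_D = (k_n/2)(V_GS − V_t)² = (0.78/2)×(3.16 − 2)² = 0.39×1.16² = 0.522 mA.
V_DS = V_DD − I_D·R_D = 11 − 0.522×2.2 = 9.85 V.
Saturation requires V_DS ≥ V_GS − V_t = 1.16 V; 9.85 ≥ 1.16 ✓.

I_D ≈ 0.52 mA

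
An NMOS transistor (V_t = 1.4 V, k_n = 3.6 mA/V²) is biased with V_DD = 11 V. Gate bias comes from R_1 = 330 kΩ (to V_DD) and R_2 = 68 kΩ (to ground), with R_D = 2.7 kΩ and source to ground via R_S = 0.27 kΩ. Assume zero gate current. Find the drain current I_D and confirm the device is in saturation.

I_D ≈ 0.29 mA

V_G = V_DD·R_2/(R_1+R_2) = 11×68/398 = 1.88 V.
Assume saturation: I_D = (k_n/2)(V_GS − V_t)² with V_GS = V_G − I_D·R_S = 1.88 − 0.27·I_D.
Substituting gives 0.131·I_D² − 1.47·I_D + 0.414 = 0, with roots I_D = 0.29 or 10.9 mA.
The root I_D = 10.9 mA gives V_GS = -1.06 V ≤ V_t, so take I_D = 0.29 mA.
Then V_GS = 1.8 V and V_DS = V_DD − I_D(R_D+R_S) = 11 − 0.29×2.97 = 10.1 V.
Saturation requires V_DS ≥ V_GS − V_t = 0.401 V; 10.1 ≥ 0.401 ✓.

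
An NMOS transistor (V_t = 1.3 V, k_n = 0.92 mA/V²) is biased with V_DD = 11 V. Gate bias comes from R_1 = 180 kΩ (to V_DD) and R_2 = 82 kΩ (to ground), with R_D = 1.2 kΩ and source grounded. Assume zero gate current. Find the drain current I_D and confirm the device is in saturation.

I_D ≈ 2.1 mA

V_G = V_DD·R_2/(R_1+R_2) = 11×82/262 = 3.44 V. With the source grounded, V_GS = V_G = 3.44 V.
Assume saturation: I_D = (k_n/2)(V_GS − V_t)² = (0.92/2)×(3.44 − 1.3)² = 0.46×2.14² = 2.11 mA.
V_DS = V_DD − I_D·R_D = 11 − 2.11×1.2 = 8.47 V.
Saturation requires V_DS ≥ V_GS − V_t = 2.14 V; 8.47 ≥ 2.14 ✓.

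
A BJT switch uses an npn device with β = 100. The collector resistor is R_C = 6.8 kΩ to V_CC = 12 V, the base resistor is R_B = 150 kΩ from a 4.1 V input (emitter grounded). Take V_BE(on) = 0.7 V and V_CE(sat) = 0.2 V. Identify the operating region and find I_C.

Assume active: I_B = (4.1 − 0.7)/150 = 0.0227 mA, giving I_C = β·I_B = 2.27 mA.
But then V_CE = 12 − 2.27×6.8 = -3.41 V < V_CE(sat) = 0.2 V — impossible in the active region.
So the transistor is saturated. With V_CE = 0.2 V, I_C = (V_CC − 0.2)/R_C = 11.8/6.8 = 1.74 mA.
Check: β·I_B = 2.27 mA > I_C = 1.74 mA, confirming saturation.

saturation; I_C ≈ 1.7 mA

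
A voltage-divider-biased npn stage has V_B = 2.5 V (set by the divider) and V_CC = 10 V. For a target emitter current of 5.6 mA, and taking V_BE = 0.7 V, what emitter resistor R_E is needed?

R_E ≈ 0.32 kΩ

V_E = V_B − V_BE = 2.5 − 0.7 = 1.8 V.
R_E = V_E / I_E = 1.8 / 5.6 = 0.321 kΩ.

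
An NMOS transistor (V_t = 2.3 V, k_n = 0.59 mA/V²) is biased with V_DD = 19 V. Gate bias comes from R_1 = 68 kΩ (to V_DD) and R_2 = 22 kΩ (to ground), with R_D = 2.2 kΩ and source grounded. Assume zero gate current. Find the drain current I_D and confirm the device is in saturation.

I_D ≈ 1.6 mA

V_G = V_DD·R_2/(R_1+R_2) = 19×22/90 = 4.64 V. With the source grounded, V_GS = V_G = 4.64 V.
Assume saturation: I_D = (k_n/2)(V_GS − V_t)² = (0.59/2)×(4.64 − 2.3)² = 0.295×2.34² = 1.62 mA.
V_DS = V_DD − I_D·R_D = 19 − 1.62×2.2 = 15.4 V.
Saturation requires V_DS ≥ V_GS − V_t = 2.34 V; 15.4 ≥ 2.34 ✓.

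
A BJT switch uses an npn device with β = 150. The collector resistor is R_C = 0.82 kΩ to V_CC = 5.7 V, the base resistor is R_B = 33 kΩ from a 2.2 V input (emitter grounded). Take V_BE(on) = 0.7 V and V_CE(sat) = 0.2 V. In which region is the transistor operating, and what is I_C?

saturation; I_C ≈ 6.7 mA

Assume active: I_B = (2.2 − 0.7)/33 = 0.0455 mA, giving I_C = β·I_B = 6.82 mA.
But then V_CE = 5.7 − 6.82×0.82 = 0.109 V < V_CE(sat) = 0.2 V — impossible in the active region.
So the transistor is saturated. With V_CE = 0.2 V, I_C = (V_CC − 0.2)/R_C = 5.5/0.82 = 6.71 mA.
Check: β·I_B = 6.82 mA > I_C = 6.71 mA, confirming saturation.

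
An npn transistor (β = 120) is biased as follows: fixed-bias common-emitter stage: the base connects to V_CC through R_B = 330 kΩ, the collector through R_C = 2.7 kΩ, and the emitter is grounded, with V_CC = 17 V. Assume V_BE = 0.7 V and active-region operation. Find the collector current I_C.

Base loop: V_CC = I_B·R_B + V_BE, so I_B = (17 − 0.7)/330 kΩ = 0.0494 mA.
In the active region I_C = β·I_B = 120 × 0.0494 = 5.93 mA.
Collector loop: V_CE = V_CC − I_C·R_C = 17 − 5.93×2.7 = 0.996 V.
Since V_CE = 0.996 V > V_CE(sat) ≈ 0.2 V, the transistor is in the active region as assumed.

I_C ≈ 5.9 mA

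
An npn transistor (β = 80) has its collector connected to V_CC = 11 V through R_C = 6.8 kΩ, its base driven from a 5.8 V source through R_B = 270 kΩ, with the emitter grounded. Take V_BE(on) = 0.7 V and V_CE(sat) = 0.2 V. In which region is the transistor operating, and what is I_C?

active; I_C ≈ 1.5 mA

Assume active. Base-emitter loop: I_B = (V_BB − V_BE)/R_B = (5.8 − 0.7)/270 = 0.0189 mA.
I_C = β·I_B = 80×0.0189 = 1.51 mA.
V_CE = V_CC − I_C·R_C = 11 − 1.51×6.8 = 0.724 V > V_CE(sat), so the active-region assumption holds.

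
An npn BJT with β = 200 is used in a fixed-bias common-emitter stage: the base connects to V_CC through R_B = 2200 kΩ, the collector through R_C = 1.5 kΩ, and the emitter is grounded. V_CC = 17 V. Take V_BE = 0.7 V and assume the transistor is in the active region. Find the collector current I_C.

Base loop: V_CC = I_B·R_B + V_BE, so I_B = (17 − 0.7)/2200 kΩ = 0.00741 mA.
In the active region I_C = β·I_B = 200 × 0.00741 = 1.48 mA.
Collector loop: V_CE = V_CC − I_C·R_C = 17 − 1.48×1.5 = 14.8 V.
Since V_CE = 14.8 V > V_CE(sat) ≈ 0.2 V, the transistor is in the active region as assumed.

I_C ≈ 1.5 mA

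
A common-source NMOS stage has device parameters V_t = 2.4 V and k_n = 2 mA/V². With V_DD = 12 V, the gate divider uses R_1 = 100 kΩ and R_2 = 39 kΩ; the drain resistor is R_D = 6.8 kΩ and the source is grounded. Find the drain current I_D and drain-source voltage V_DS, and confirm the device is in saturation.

V_G = V_DD·R_2/(R_1+R_2) = 12×39/139 = 3.37 V. With the source grounded, V_GS = V_G = 3.37 V.
Assume saturation: I_D = (k_n/2)(V_GS − V_t)² = (2/2)×(3.37 − 2.4)² = 1×0.967² = 0.935 mA.
V_DS = V_DD − I_D·R_D = 12 − 0.935×6.8 = 5.64 V.
Saturation requires V_DS ≥ V_GS − V_t = 0.967 V; 5.64 ≥ 0.967 ✓.

I_D ≈ 0.93 mA, V_DS ≈ 5.6 V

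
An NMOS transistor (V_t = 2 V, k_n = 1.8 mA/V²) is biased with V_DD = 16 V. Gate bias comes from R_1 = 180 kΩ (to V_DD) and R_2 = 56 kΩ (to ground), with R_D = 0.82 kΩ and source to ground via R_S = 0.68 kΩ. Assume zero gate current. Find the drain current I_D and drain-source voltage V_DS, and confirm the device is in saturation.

V_G = V_DD·R_2/(R_1+R_2) = 16×56/236 = 3.8 V.
Assume saturation: I_D = (k_n/2)(V_GS − V_t)² with V_GS = V_G − I_D·R_S = 3.8 − 0.68·I_D.
Substituting gives 0.416·I_D² − 3.2·I_D + 2.91 = 0, with roots I_D = 1.05 or 6.63 mA.
The root I_D = 6.63 mA gives V_GS = -0.715 V ≤ V_t, so take I_D = 1.05 mA.
Then V_GS = 3.08 V and V_DS = V_DD − I_D(R_D+R_S) = 16 − 1.05×1.5 = 14.4 V.
Saturation requires V_DS ≥ V_GS − V_t = 1.08 V; 14.4 ≥ 1.08 ✓.

I_D ≈ 1.1 mA, V_DS ≈ 14 V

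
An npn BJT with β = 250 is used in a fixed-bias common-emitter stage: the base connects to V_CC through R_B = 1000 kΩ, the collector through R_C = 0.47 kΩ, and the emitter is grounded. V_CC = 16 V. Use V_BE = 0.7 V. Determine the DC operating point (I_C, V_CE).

Base loop: V_CC = I_B·R_B + V_BE, so I_B = (16 − 0.7)/1000 kΩ = 0.0153 mA.
In the active region I_C = β·I_B = 250 × 0.0153 = 3.83 mA.
Collector loop: V_CE = V_CC − I_C·R_C = 16 − 3.83×0.47 = 14.2 V.
Since V_CE = 14.2 V > V_CE(sat) ≈ 0.2 V, the transistor is in the active region as assumed.

I_C ≈ 3.8 mA, V_CE ≈ 14 V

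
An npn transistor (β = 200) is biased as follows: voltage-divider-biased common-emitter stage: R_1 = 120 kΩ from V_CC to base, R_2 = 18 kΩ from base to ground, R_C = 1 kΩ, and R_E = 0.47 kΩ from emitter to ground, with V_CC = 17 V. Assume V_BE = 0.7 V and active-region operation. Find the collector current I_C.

Thevenize the base divider: V_Th = V_CC·R_2/(R_1+R_2) = 17×18/138 = 2.22 V, R_Th = R_1‖R_2 = 15.7 kΩ.
Base-emitter loop: V_Th = I_B·R_Th + V_BE + (β+1)I_B·R_E, so I_B = (2.22 − 0.7) / (15.7 + 201×0.47) = 0.0138 mA.
I_C = β·I_B = 200×0.0138 = 2.76 mA, and I_E = (β+1)I_B = 2.77 mA.
V_CE = V_CC − I_C·R_C − I_E·R_E = 17 − 2.76×1 − 2.77×0.47 = 12.9 V.
V_CE = 12.9 V > 0.2 V confirms active-region operation.

I_C ≈ 2.8 mA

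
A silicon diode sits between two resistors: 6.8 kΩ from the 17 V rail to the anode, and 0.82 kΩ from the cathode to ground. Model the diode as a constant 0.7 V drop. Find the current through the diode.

The two resistors are in series with the diode, so KVL gives 17 = I·6.8 + 0.7 + I·0.82.
I = (17 − 0.7) / (6.8 + 0.82) kΩ = 16.3 / 7.62 = 2.14 mA.

I ≈ 2.1 mA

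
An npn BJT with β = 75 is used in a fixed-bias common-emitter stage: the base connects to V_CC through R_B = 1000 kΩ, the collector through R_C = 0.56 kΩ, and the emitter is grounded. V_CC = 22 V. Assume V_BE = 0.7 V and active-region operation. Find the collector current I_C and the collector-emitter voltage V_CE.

I_C ≈ 1.6 mA, V_CE ≈ 21 V

Base loop: V_CC = I_B·R_B + V_BE, so I_B = (22 − 0.7)/1000 kΩ = 0.0213 mA.
In the active region I_C = β·I_B = 75 × 0.0213 = 1.6 mA.
Collector loop: V_CE = V_CC − I_C·R_C = 22 − 1.6×0.56 = 21.1 V.
Since V_CE = 21.1 V > V_CE(sat) ≈ 0.2 V, the transistor is in the active region as assumed.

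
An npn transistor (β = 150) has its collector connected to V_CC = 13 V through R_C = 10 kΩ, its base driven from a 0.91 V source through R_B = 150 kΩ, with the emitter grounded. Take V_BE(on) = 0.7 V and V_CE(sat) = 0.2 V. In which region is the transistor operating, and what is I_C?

Assume active. Base-emitter loop: I_B = (V_BB − V_BE)/R_B = (0.91 − 0.7)/150 = 0.0014 mA.
I_C = β·I_B = 150×0.0014 = 0.21 mA.
V_CE = V_CC − I_C·R_C = 13 − 0.21×10 = 10.9 V > V_CE(sat), so the active-region assumption holds.

active; I_C ≈ 0.21 mA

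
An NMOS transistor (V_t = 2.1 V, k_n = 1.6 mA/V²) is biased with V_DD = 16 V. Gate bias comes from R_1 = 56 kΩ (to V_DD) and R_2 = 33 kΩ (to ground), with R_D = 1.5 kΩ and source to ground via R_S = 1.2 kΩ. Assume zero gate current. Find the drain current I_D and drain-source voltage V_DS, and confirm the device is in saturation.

V_G = V_DD·R_2/(R_1+R_2) = 16×33/89 = 5.93 V.
Assume saturation: I_D = (k_n/2)(V_GS − V_t)² with V_GS = V_G − I_D·R_S = 5.93 − 1.2·I_D.
Substituting gives 1.15·I_D² − 8.36·I_D + 11.8 = 0, with roots I_D = 1.91 or 5.35 mA.
The root I_D = 5.35 mA gives V_GS = -0.486 V ≤ V_t, so take I_D = 1.91 mA.
Then V_GS = 3.64 V and V_DS = V_DD − I_D(R_D+R_S) = 16 − 1.91×2.7 = 10.9 V.
Saturation requires V_DS ≥ V_GS − V_t = 1.54 V; 10.9 ≥ 1.54 ✓.

I_D ≈ 1.9 mA, V_DS ≈ 11 V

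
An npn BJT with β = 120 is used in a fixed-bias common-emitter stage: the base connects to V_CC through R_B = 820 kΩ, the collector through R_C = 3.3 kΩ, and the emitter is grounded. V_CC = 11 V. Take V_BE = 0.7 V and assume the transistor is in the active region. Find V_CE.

Base loop: V_CC = I_B·R_B + V_BE, so I_B = (11 − 0.7)/820 kΩ = 0.0126 mA.
In the active region I_C = β·I_B = 120 × 0.0126 = 1.51 mA.
Collector loop: V_CE = V_CC − I_C·R_C = 11 − 1.51×3.3 = 6.03 V.
Since V_CE = 6.03 V > V_CE(sat) ≈ 0.2 V, the transistor is in the active region as assumed.

V_CE ≈ 6 V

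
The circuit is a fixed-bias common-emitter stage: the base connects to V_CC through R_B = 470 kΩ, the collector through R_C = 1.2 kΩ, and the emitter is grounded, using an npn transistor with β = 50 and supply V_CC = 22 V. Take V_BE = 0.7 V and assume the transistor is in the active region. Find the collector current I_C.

I_C ≈ 2.3 mA

Base loop: V_CC = I_B·R_B + V_BE, so I_B = (22 − 0.7)/470 kΩ = 0.0453 mA.
In the active region I_C = β·I_B = 50 × 0.0453 = 2.27 mA.
Collector loop: V_CE = V_CC − I_C·R_C = 22 − 2.27×1.2 = 19.3 V.
Since V_CE = 19.3 V > V_CE(sat) ≈ 0.2 V, the transistor is in the active region as assumed.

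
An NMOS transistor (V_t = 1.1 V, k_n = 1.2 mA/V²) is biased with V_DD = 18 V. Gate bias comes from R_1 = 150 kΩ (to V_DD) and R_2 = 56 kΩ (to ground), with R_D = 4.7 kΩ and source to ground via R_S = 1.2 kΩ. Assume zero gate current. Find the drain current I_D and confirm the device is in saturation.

I_D ≈ 1.7 mA

V_G = V_DD·R_2/(R_1+R_2) = 18×56/206 = 4.89 V.
Assume saturation: I_D = (k_n/2)(V_GS − V_t)² with V_GS = V_G − I_D·R_S = 4.89 − 1.2·I_D.
Substituting gives 0.864·I_D² − 6.46·I_D + 8.63 = 0, with roots I_D = 1.74 or 5.74 mA.
The root I_D = 5.74 mA gives V_GS = -1.99 V ≤ V_t, so take I_D = 1.74 mA.
Then V_GS = 2.8 V and V_DS = V_DD − I_D(R_D+R_S) = 18 − 1.74×5.9 = 7.73 V.
Saturation requires V_DS ≥ V_GS − V_t = 1.7 V; 7.73 ≥ 1.7 ✓.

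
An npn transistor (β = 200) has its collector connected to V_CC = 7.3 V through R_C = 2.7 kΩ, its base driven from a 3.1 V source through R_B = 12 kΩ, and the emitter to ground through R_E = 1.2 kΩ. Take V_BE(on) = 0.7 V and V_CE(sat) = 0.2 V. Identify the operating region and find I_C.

saturation; I_C ≈ 1.8 mA

Assume active: I_B = (3.1 − 0.7)/(12 + 201×1.2) = 0.00948 mA, I_C = β·I_B = 1.9 mA.
Then V_CE = 7.3 − 1.9×2.7 − 1.91×1.2 = -0.105 V < 0.2 V — the active assumption fails.
Re-solve with V_CE = 0.2 V. KCL at the emitter: V_E/R_E = (V_BB−0.7−V_E)/R_B + (V_CC−0.2−V_E)/R_C, giving V_E = 2.2 V.
I_C = (V_CC − 0.2 − V_E)/R_C = (7.1 − 2.2)/2.7 = 1.82 mA.
Check: I_B = (2.4 − 2.2)/12 = 0.0168 mA, and β·I_B = 3.36 mA > I_C, confirming saturation.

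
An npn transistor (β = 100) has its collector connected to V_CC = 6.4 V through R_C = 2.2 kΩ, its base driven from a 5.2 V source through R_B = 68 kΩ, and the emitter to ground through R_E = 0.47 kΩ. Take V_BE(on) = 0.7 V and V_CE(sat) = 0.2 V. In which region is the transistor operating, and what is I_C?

Assume active: I_B = (5.2 − 0.7)/(68 + 101×0.47) = 0.039 mA, I_C = β·I_B = 3.9 mA.
Then V_CE = 6.4 − 3.9×2.2 − 3.94×0.47 = -4.02 V < 0.2 V — the active assumption fails.
Re-solve with V_CE = 0.2 V. KCL at the emitter: V_E/R_E = (V_BB−0.7−V_E)/R_B + (V_CC−0.2−V_E)/R_C, giving V_E = 1.11 V.
I_C = (V_CC − 0.2 − V_E)/R_C = (6.2 − 1.11)/2.2 = 2.31 mA.
Check: I_B = (4.5 − 1.11)/68 = 0.0498 mA, and β·I_B = 4.98 mA > I_C, confirming saturation.

saturation; I_C ≈ 2.3 mA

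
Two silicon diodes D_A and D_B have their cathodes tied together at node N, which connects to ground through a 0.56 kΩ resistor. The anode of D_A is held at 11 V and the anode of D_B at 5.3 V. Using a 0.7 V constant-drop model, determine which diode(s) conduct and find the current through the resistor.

Only D_A conducts; I_R ≈ 18 mA

Assume both conduct. Then node N would need to be at both 11−0.7 = 10.3 V and 5.3−0.7 = 4.6 V, which is impossible.
Assume only D_A conducts: V_N = 11 − 0.7 = 10.3 V, so I_R = 10.3/0.56 = 18.4 mA.
Check D_B: its anode-to-cathode voltage is 5.3 − 10.3 = -5 V < 0.7 V, so it is off. The assumption is consistent.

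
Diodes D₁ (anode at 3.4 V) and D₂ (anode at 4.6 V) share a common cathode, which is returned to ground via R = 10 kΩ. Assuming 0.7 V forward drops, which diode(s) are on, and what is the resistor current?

Only D₂ conducts; I_R ≈ 0.39 mA

Assume both conduct. Then node N would need to be at both 3.4−0.7 = 2.7 V and 4.6−0.7 = 3.9 V, which is impossible.
Assume only D₂ conducts: V_N = 4.6 − 0.7 = 3.9 V, so I_R = 3.9/10 = 0.39 mA.
Check D₁: its anode-to-cathode voltage is 3.4 − 3.9 = -0.5 V < 0.7 V, so it is off. The assumption is consistent.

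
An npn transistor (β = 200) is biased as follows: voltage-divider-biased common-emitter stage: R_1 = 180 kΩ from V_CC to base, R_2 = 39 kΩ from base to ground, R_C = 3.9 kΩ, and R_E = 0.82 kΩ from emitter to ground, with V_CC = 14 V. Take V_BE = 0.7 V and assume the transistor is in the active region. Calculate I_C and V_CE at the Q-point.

I_C ≈ 1.8 mA, V_CE ≈ 5.4 V

Thevenize the base divider: V_Th = V_CC·R_2/(R_1+R_2) = 14×39/219 = 2.49 V, R_Th = R_1‖R_2 = 32.1 kΩ.
Base-emitter loop: V_Th = I_B·R_Th + V_BE + (β+1)I_B·R_E, so I_B = (2.49 − 0.7) / (32.1 + 201×0.82) = 0.00911 mA.
I_C = β·I_B = 200×0.00911 = 1.82 mA, and I_E = (β+1)I_B = 1.83 mA.
V_CE = V_CC − I_C·R_C − I_E·R_E = 14 − 1.82×3.9 − 1.83×0.82 = 5.39 V.
V_CE = 5.39 V > 0.2 V confirms active-region operation.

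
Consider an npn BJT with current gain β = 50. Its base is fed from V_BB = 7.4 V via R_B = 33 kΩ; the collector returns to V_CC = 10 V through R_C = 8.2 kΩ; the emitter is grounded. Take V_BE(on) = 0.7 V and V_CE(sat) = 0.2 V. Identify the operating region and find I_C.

Assume active: I_B = (7.4 − 0.7)/33 = 0.203 mA, giving I_C = β·I_B = 10.2 mA.
But then V_CE = 10 − 10.2×8.2 = -73.2 V < V_CE(sat) = 0.2 V — impossible in the active region.
So the transistor is saturated. With V_CE = 0.2 V, I_C = (V_CC − 0.2)/R_C = 9.8/8.2 = 1.2 mA.
Check: β·I_B = 10.2 mA > I_C = 1.2 mA, confirming saturation.

saturation; I_C ≈ 1.2 mA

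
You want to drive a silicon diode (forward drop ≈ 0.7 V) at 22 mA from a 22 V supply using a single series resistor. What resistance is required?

R ≈ 0.97 kΩ

The resistor drops V_S − V_D = 22 − 0.7 = 21.3 V at 22 mA.
R = 21.3 V / 22 mA = 0.968 kΩ.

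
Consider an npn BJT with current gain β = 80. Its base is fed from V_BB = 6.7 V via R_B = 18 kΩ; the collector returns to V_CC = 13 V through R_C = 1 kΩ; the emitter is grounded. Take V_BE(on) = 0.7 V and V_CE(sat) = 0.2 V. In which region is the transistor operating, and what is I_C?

saturation; I_C ≈ 13 mA

Assume active: I_B = (6.7 − 0.7)/18 = 0.333 mA, giving I_C = β·I_B = 26.7 mA.
But then V_CE = 13 − 26.7×1 = -13.7 V < V_CE(sat) = 0.2 V — impossible in the active region.
So the transistor is saturated. With V_CE = 0.2 V, I_C = (V_CC − 0.2)/R_C = 12.8/1 = 12.8 mA.
Check: β·I_B = 26.7 mA > I_C = 12.8 mA, confirming saturation.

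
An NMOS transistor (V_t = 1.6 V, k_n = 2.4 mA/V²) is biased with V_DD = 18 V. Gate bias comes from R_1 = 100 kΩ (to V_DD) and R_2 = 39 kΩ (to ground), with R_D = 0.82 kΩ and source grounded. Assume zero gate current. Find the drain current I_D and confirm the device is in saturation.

V_G = V_DD·R_2/(R_1+R_2) = 18×39/139 = 5.05 V. With the source grounded, V_GS = V_G = 5.05 V.
Assume saturation: I_D = (k_n/2)(V_GS − V_t)² = (2.4/2)×(5.05 − 1.6)² = 1.2×3.45² = 14.3 mA.
V_DS = V_DD − I_D·R_D = 18 − 14.3×0.82 = 6.29 V.
Saturation requires V_DS ≥ V_GS − V_t = 3.45 V; 6.29 ≥ 3.45 ✓.

I_D ≈ 14 mA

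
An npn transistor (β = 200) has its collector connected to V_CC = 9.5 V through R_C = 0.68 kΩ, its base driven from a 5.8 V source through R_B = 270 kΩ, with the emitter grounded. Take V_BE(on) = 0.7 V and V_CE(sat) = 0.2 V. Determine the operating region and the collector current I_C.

Assume active. Base-emitter loop: I_B = (V_BB − V_BE)/R_B = (5.8 − 0.7)/270 = 0.0189 mA.
I_C = β·I_B = 200×0.0189 = 3.78 mA.
V_CE = V_CC − I_C·R_C = 9.5 − 3.78×0.68 = 6.93 V > V_CE(sat), so the active-region assumption holds.

active; I_C ≈ 3.8 mA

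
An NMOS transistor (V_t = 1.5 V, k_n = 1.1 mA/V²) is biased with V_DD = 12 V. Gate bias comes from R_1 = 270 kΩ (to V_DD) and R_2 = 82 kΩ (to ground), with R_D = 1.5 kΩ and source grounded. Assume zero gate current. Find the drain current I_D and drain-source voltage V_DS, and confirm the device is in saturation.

I_D ≈ 0.92 mA, V_DS ≈ 11 V

V_G = V_DD·R_2/(R_1+R_2) = 12×82/352 = 2.8 V. With the source grounded, V_GS = V_G = 2.8 V.
Assume saturation: I_D = (k_n/2)(V_GS − V_t)² = (1.1/2)×(2.8 − 1.5)² = 0.55×1.3² = 0.923 mA.
V_DS = V_DD − I_D·R_D = 12 − 0.923×1.5 = 10.6 V.
Saturation requires V_DS ≥ V_GS − V_t = 1.3 V; 10.6 ≥ 1.3 ✓.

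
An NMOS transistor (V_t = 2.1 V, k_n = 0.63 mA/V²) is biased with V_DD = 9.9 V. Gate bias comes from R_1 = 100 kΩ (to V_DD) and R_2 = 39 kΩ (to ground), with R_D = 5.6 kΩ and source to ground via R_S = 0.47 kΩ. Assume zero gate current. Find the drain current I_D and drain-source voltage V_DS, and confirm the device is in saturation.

I_D ≈ 0.12 mA, V_DS ≈ 9.2 V

V_G = V_DD·R_2/(R_1+R_2) = 9.9×39/139 = 2.78 V.
Assume saturation: I_D = (k_n/2)(V_GS − V_t)² with V_GS = V_G − I_D·R_S = 2.78 − 0.47·I_D.
Substituting gives 0.0696·I_D² − 1.2·I_D + 0.145 = 0, with roots I_D = 0.121 or 17.1 mA.
The root I_D = 17.1 mA gives V_GS = -5.28 V ≤ V_t, so take I_D = 0.121 mA.
Then V_GS = 2.72 V and V_DS = V_DD − I_D(R_D+R_S) = 9.9 − 0.121×6.07 = 9.16 V.
Saturation requires V_DS ≥ V_GS − V_t = 0.621 V; 9.16 ≥ 0.621 ✓.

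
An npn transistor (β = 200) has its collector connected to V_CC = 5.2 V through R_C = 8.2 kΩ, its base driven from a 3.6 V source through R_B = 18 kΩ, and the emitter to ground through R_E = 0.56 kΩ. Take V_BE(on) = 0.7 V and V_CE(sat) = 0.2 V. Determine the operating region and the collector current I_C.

saturation; I_C ≈ 0.56 mA

Assume active: I_B = (3.6 − 0.7)/(18 + 201×0.56) = 0.0222 mA, I_C = β·I_B = 4.44 mA.
Then V_CE = 5.2 − 4.44×8.2 − 4.46×0.56 = -33.7 V < 0.2 V — the active assumption fails.
Re-solve with V_CE = 0.2 V. KCL at the emitter: V_E/R_E = (V_BB−0.7−V_E)/R_B + (V_CC−0.2−V_E)/R_C, giving V_E = 0.393 V.
I_C = (V_CC − 0.2 − V_E)/R_C = (5 − 0.393)/8.2 = 0.562 mA.
Check: I_B = (2.9 − 0.393)/18 = 0.139 mA, and β·I_B = 27.9 mA > I_C, confirming saturation.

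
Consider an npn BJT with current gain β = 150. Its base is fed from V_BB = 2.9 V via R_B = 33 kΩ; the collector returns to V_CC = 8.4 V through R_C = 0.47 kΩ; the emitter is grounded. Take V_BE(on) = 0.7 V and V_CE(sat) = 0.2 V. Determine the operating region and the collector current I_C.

Assume active. Base-emitter loop: I_B = (V_BB − V_BE)/R_B = (2.9 − 0.7)/33 = 0.0667 mA.
I_C = β·I_B = 150×0.0667 = 10 mA.
V_CE = V_CC − I_C·R_C = 8.4 − 10×0.47 = 3.7 V > V_CE(sat), so the active-region assumption holds.

active; I_C ≈ 10 mA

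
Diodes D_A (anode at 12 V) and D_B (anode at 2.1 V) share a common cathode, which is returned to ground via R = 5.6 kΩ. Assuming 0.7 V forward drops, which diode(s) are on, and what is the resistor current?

Assume both conduct. Then node N would need to be at both 12−0.7 = 11.3 V and 2.1−0.7 = 1.4 V, which is impossible.
Assume only D_A conducts: V_N = 12 − 0.7 = 11.3 V, so I_R = 11.3/5.6 = 2.02 mA.
Check D_B: its anode-to-cathode voltage is 2.1 − 11.3 = -9.2 V < 0.7 V, so it is off. The assumption is consistent.

Only D_A conducts; I_R ≈ 2 mA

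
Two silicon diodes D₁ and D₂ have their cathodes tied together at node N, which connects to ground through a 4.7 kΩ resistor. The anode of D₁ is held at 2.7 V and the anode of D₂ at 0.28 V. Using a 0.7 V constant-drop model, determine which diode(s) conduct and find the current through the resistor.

Only D₁ conducts; I_R ≈ 0.43 mA

Assume both conduct. Then node N would need to be at both 2.7−0.7 = 2 V and 0.28−0.7 = -0.42 V, which is impossible.
Assume only D₁ conducts: V_N = 2.7 − 0.7 = 2 V, so I_R = 2/4.7 = 0.426 mA.
Check D₂: its anode-to-cathode voltage is 0.28 − 2 = -1.72 V < 0.7 V, so it is off. The assumption is consistent.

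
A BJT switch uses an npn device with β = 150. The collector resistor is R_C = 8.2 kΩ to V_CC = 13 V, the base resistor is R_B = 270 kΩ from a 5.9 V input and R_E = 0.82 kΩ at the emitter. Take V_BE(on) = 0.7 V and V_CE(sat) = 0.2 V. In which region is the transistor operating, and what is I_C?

Assume active: I_B = (5.9 − 0.7)/(270 + 151×0.82) = 0.0132 mA, I_C = β·I_B = 1.98 mA.
Then V_CE = 13 − 1.98×8.2 − 1.99×0.82 = -4.88 V < 0.2 V — the active assumption fails.
Re-solve with V_CE = 0.2 V. KCL at the emitter: V_E/R_E = (V_BB−0.7−V_E)/R_B + (V_CC−0.2−V_E)/R_C, giving V_E = 1.17 V.
I_C = (V_CC − 0.2 − V_E)/R_C = (12.8 − 1.17)/8.2 = 1.42 mA.
Check: I_B = (5.2 − 1.17)/270 = 0.0149 mA, and β·I_B = 2.24 mA > I_C, confirming saturation.

saturation; I_C ≈ 1.4 mA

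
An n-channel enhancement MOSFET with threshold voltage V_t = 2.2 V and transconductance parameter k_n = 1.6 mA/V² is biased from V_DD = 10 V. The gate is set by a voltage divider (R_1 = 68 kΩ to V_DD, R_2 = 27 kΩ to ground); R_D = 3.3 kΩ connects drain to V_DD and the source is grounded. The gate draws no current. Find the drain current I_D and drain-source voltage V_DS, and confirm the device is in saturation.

I_D ≈ 0.33 mA, V_DS ≈ 8.9 V

V_G = V_DD·R_2/(R_1+R_2) = 10×27/95 = 2.84 V. With the source grounded, V_GS = V_G = 2.84 V.
Assume saturation: I_D = (k_n/2)(V_GS − V_t)² = (1.6/2)×(2.84 − 2.2)² = 0.8×0.642² = 0.33 mA.
V_DS = V_DD − I_D·R_D = 10 − 0.33×3.3 = 8.91 V.
Saturation requires V_DS ≥ V_GS − V_t = 0.642 V; 8.91 ≥ 0.642 ✓.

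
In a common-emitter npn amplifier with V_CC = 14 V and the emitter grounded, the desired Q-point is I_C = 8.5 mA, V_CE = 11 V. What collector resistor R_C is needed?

R_C ≈ 0.35 kΩ

Collector loop: V_CC = I_C·R_C + V_CE.
R_C = (V_CC − V_CE)/I_C = (14 − 11)/8.5 = 0.353 kΩ.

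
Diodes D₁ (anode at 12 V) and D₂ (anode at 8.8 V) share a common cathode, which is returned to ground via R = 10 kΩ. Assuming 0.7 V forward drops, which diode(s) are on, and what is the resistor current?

Assume both conduct. Then node N would need to be at both 12−0.7 = 11.3 V and 8.8−0.7 = 8.1 V, which is impossible.
Assume only D₁ conducts: V_N = 12 − 0.7 = 11.3 V, so I_R = 11.3/10 = 1.13 mA.
Check D₂: its anode-to-cathode voltage is 8.8 − 11.3 = -2.5 V < 0.7 V, so it is off. The assumption is consistent.

Only D₁ conducts; I_R ≈ 1.1 mA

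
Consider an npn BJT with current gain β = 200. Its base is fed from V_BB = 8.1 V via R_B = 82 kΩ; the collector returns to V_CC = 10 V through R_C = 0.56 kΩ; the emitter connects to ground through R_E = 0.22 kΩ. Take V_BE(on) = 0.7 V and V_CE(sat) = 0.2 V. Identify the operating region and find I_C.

active; I_C ≈ 12 mA

Assume active. Base-emitter loop: I_B = (V_BB − V_BE)/(R_B + (β+1)R_E) = (8.1 − 0.7)/(82 + 201×0.22) = 0.0586 mA.
I_C = β·I_B = 200×0.0586 = 11.7 mA.
V_CE = V_CC − I_C·R_C − I_E·R_E = 10 − 11.7×0.56 − 11.8×0.22 = 0.841 V > V_CE(sat), so the active-region assumption holds.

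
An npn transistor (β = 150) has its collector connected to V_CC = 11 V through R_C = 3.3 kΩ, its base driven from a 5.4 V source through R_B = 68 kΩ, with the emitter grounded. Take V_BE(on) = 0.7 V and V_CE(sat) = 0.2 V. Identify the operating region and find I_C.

saturation; I_C ≈ 3.3 mA

Assume active: I_B = (5.4 − 0.7)/68 = 0.0691 mA, giving I_C = β·I_B = 10.4 mA.
But then V_CE = 11 − 10.4×3.3 = -23.2 V < V_CE(sat) = 0.2 V — impossible in the active region.
So the transistor is saturated. With V_CE = 0.2 V, I_C = (V_CC − 0.2)/R_C = 10.8/3.3 = 3.27 mA.
Check: β·I_B = 10.4 mA > I_C = 3.27 mA, confirming saturation.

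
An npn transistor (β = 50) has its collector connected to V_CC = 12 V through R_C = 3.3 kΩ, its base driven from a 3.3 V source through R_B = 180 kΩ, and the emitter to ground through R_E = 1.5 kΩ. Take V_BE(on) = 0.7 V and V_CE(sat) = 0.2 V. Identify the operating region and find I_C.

Assume active. Base-emitter loop: I_B = (V_BB − V_BE)/(R_B + (β+1)R_E) = (3.3 − 0.7)/(180 + 51×1.5) = 0.0101 mA.
I_C = β·I_B = 50×0.0101 = 0.507 mA.
V_CE = V_CC − I_C·R_C − I_E·R_E = 12 − 0.507×3.3 − 0.517×1.5 = 9.55 V > V_CE(sat), so the active-region assumption holds.

active; I_C ≈ 0.51 mA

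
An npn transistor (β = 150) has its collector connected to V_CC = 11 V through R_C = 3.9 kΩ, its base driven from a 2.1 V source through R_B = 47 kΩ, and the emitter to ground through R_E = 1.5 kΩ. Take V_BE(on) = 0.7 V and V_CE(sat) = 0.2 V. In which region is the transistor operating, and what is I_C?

active; I_C ≈ 0.77 mA

Assume active. Base-emitter loop: I_B = (V_BB − V_BE)/(R_B + (β+1)R_E) = (2.1 − 0.7)/(47 + 151×1.5) = 0.00512 mA.
I_C = β·I_B = 150×0.00512 = 0.768 mA.
V_CE = V_CC − I_C·R_C − I_E·R_E = 11 − 0.768×3.9 − 0.773×1.5 = 6.85 V > V_CE(sat), so the active-region assumption holds.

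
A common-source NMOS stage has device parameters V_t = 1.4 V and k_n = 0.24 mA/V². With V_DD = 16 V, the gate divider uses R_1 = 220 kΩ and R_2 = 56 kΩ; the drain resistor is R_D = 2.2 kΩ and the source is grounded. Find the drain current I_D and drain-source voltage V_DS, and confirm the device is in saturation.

V_G = V_DD·R_2/(R_1+R_2) = 16×56/276 = 3.25 V. With the source grounded, V_GS = V_G = 3.25 V.
Assume saturation: I_D = (k_n/2)(V_GS − V_t)² = (0.24/2)×(3.25 − 1.4)² = 0.12×1.85² = 0.409 mA.
V_DS = V_DD − I_D·R_D = 16 − 0.409×2.2 = 15.1 V.
Saturation requires V_DS ≥ V_GS − V_t = 1.85 V; 15.1 ≥ 1.85 ✓.

I_D ≈ 0.41 mA, V_DS ≈ 15 V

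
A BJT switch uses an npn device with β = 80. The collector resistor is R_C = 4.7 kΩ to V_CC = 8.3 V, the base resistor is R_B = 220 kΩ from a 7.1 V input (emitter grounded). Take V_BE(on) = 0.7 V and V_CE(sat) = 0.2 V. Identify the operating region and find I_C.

Assume active: I_B = (7.1 − 0.7)/220 = 0.0291 mA, giving I_C = β·I_B = 2.33 mA.
But then V_CE = 8.3 − 2.33×4.7 = -2.64 V < V_CE(sat) = 0.2 V — impossible in the active region.
So the transistor is saturated. With V_CE = 0.2 V, I_C = (V_CC − 0.2)/R_C = 8.1/4.7 = 1.72 mA.
Check: β·I_B = 2.33 mA > I_C = 1.72 mA, confirming saturation.

saturation; I_C ≈ 1.7 mA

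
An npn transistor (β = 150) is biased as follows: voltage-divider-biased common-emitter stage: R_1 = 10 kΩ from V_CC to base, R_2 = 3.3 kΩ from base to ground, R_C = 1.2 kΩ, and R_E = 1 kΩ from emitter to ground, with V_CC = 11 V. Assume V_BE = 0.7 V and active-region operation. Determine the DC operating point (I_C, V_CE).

Thevenize the base divider: V_Th = V_CC·R_2/(R_1+R_2) = 11×3.3/13.3 = 2.73 V, R_Th = R_1‖R_2 = 2.48 kΩ.
Base-emitter loop: V_Th = I_B·R_Th + V_BE + (β+1)I_B·R_E, so I_B = (2.73 − 0.7) / (2.48 + 151×1) = 0.0132 mA.
I_C = β·I_B = 150×0.0132 = 1.98 mA, and I_E = (β+1)I_B = 2 mA.
V_CE = V_CC − I_C·R_C − I_E·R_E = 11 − 1.98×1.2 − 2×1 = 6.62 V.
V_CE = 6.62 V > 0.2 V confirms active-region operation.

I_C ≈ 2 mA, V_CE ≈ 6.6 V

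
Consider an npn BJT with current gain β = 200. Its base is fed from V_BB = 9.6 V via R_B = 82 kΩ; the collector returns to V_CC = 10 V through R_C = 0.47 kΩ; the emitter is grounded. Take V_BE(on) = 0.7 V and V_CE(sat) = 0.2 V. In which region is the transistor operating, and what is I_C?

Assume active: I_B = (9.6 − 0.7)/82 = 0.109 mA, giving I_C = β·I_B = 21.7 mA.
But then V_CE = 10 − 21.7×0.47 = -0.202 V < V_CE(sat) = 0.2 V — impossible in the active region.
So the transistor is saturated. With V_CE = 0.2 V, I_C = (V_CC − 0.2)/R_C = 9.8/0.47 = 20.9 mA.
Check: β·I_B = 21.7 mA > I_C = 20.9 mA, confirming saturation.

saturation; I_C ≈ 21 mA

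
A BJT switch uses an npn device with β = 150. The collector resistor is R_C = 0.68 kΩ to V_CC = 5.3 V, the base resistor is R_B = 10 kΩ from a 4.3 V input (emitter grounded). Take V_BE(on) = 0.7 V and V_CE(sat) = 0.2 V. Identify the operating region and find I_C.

Assume active: I_B = (4.3 − 0.7)/10 = 0.36 mA, giving I_C = β·I_B = 54 mA.
But then V_CE = 5.3 − 54×0.68 = -31.4 V < V_CE(sat) = 0.2 V — impossible in the active region.
So the transistor is saturated. With V_CE = 0.2 V, I_C = (V_CC − 0.2)/R_C = 5.1/0.68 = 7.5 mA.
Check: β·I_B = 54 mA > I_C = 7.5 mA, confirming saturation.

saturation; I_C ≈ 7.5 mA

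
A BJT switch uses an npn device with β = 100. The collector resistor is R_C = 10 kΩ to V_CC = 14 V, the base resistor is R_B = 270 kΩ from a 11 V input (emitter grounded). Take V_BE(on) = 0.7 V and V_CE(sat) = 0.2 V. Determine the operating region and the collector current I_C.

Assume active: I_B = (11 − 0.7)/270 = 0.0381 mA, giving I_C = β·I_B = 3.81 mA.
But then V_CE = 14 − 3.81×10 = -24.1 V < V_CE(sat) = 0.2 V — impossible in the active region.
So the transistor is saturated. With V_CE = 0.2 V, I_C = (V_CC − 0.2)/R_C = 13.8/10 = 1.38 mA.
Check: β·I_B = 3.81 mA > I_C = 1.38 mA, confirming saturation.

saturation; I_C ≈ 1.4 mA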